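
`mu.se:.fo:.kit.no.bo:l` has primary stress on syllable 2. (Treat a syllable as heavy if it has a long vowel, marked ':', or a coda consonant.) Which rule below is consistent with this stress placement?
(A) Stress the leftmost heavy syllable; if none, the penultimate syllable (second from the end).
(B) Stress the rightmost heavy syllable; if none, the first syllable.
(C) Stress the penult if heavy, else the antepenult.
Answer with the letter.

Rule A → syllable 2 ✓.
Rule B → syllable 6 (observed: 2).
Rule C → syllable 4 (observed: 2).

A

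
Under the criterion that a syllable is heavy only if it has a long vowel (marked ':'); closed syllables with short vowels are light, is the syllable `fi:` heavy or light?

heavy

`fi:`: long vowel, open (no coda). Long vowel → heavy.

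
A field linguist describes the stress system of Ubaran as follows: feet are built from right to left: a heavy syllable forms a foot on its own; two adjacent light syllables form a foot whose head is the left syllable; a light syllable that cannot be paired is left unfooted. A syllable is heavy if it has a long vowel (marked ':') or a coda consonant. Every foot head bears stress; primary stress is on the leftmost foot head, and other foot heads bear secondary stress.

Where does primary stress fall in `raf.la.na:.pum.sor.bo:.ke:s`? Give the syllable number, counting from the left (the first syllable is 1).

Weights: 1 raf H, 2 la L, 3 na: H, 4 pum H, 5 sor H, 6 bo: H, 7 ke:s H.
Parse right to left (heavy = foot alone; LL = one foot; stranded L unfooted): (ˈraf) la (ˈna:) (ˈpum) (ˈsor) (ˈbo:) (ˈke:s).
Foot heads: 1, 3, 4, 5, 6, 7.
Primary stress on the leftmost head = syllable 1.
Primary stress: syllable 1 → ˈraf.la.na:.pum.sor.bo:.ke:s.

1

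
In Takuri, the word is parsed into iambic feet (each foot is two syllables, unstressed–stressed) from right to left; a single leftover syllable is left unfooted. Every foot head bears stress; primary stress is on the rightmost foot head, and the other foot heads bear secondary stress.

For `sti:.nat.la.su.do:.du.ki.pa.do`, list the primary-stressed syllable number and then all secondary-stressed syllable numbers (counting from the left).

Parse right to left into iambic (σˈσ) feet: sti: (nat.ˈla) (su.ˈdo:) (du.ˈki) (pa.ˈdo). Syllable 1 is left unfooted.
Foot heads (stressed positions): 3, 5, 7, 9.
End Rule Rightmost: primary stress on the rightmost head = syllable 9.
Secondary stress on 3, 5, 7: sti:.nat.ˌla.su.ˌdo:.du.ˌki.pa.ˈdo.

primary 9, secondary 3, 5, 7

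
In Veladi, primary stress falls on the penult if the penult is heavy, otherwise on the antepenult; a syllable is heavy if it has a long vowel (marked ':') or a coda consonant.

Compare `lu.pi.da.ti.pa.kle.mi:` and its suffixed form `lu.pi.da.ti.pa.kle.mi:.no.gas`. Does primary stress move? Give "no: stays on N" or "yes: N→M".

Base `lu.pi.da.ti.pa.kle.mi:` (7 syllables):
  Weights: 5 pa L, 6 kle L, 7 mi: H.
  The penult (syllable 6, kle) is light, so stress falls on the antepenult (syllable 5, pa).
  → primary stress on syllable 5.
Suffixed `lu.pi.da.ti.pa.kle.mi:.no.gas` (9 syllables):
  Weights: 7 mi: H, 8 no L, 9 gas H.
  The penult (syllable 8, no) is light, so stress falls on the antepenult (syllable 7, mi:).
  → primary stress on syllable 7.

yes: 5→7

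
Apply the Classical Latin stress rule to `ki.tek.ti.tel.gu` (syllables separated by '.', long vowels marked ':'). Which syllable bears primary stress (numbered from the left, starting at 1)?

4

Classical Latin: stress the penult if heavy (long vowel or closed), else the antepenult.
Weights: 3 ti L, 4 tel H, 5 gu L.
The penult (syllable 4, tel) is heavy, so it takes stress.
Stress on syllable 4: ki.tek.ti.ˈtel.gu.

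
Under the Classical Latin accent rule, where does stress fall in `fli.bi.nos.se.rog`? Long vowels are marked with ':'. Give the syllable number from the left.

Classical Latin: stress the penult if heavy (long vowel or closed), else the antepenult.
Weights: 3 nos H, 4 se L, 5 rog H.
The penult (syllable 4, se) is light, so stress falls on the antepenult (syllable 3, nos).
Stress on syllable 3: fli.bi.ˈnos.se.rog.

3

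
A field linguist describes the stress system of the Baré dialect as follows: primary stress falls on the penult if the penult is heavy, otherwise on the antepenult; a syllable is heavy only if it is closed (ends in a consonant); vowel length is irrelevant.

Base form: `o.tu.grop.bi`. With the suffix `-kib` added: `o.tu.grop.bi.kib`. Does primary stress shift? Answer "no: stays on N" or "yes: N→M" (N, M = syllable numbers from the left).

no: stays on 3

Base `o.tu.grop.bi` (4 syllables):
  Weights: 2 tu L, 3 grop H, 4 bi L.
  The penult (syllable 3, grop) is heavy, so it takes stress.
  → primary stress on syllable 3.
Suffixed `o.tu.grop.bi.kib` (5 syllables):
  Weights: 3 grop H, 4 bi L, 5 kib H.
  The penult (syllable 4, bi) is light, so stress falls on the antepenult (syllable 3, grop).
  → primary stress on syllable 3.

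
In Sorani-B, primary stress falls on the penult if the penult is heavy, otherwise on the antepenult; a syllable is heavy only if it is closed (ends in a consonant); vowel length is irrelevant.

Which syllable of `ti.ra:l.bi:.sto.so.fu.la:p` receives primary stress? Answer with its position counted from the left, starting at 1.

Weights: 5 so L, 6 fu L, 7 la:p H.
The penult (syllable 6, fu) is light, so stress falls on the antepenult (syllable 5, so).
Primary stress: syllable 5 → ti.ra:l.bi:.sto.ˈso.fu.la:p.

5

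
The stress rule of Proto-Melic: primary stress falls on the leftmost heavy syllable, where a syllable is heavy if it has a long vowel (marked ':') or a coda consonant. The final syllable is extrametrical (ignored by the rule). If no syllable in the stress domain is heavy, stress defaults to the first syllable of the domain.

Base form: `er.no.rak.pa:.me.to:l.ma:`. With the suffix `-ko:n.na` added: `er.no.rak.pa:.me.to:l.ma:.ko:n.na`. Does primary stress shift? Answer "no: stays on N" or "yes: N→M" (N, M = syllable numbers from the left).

Base `er.no.rak.pa:.me.to:l.ma:` (7 syllables):
  The final syllable (7, ma:) is extrametrical; the stress domain is syllables 1–6.
  Weights: 1 er H, 2 no L, 3 rak H, 4 pa: H, 5 me L, 6 to:l H.
  Heavy syllables in the domain: 1, 3, 4, 6. The leftmost is syllable 1 (er).
  → primary stress on syllable 1.
Suffixed `er.no.rak.pa:.me.to:l.ma:.ko:n.na` (9 syllables):
  The final syllable (9, na) is extrametrical; the stress domain is syllables 1–8.
  Weights: 1 er H, 2 no L, 3 rak H, 4 pa: H, 5 me L, 6 to:l H, 7 ma: H, 8 ko:n H.
  Heavy syllables in the domain: 1, 3, 4, 6, 7, 8. The leftmost is syllable 1 (er).
  → primary stress on syllable 1.

no: stays on 1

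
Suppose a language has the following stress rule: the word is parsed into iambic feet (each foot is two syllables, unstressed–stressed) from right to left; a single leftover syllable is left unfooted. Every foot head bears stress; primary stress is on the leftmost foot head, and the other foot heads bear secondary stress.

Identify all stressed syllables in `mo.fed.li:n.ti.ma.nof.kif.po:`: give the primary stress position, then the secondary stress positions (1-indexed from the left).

primary 2, secondary 4, 6, 8

Parse right to left into iambic (σˈσ) feet: (mo.ˈfed) (li:n.ˈti) (ma.ˈnof) (kif.ˈpo:).
Foot heads (stressed positions): 2, 4, 6, 8.
End Rule Leftmost: primary stress on the leftmost head = syllable 2.
Secondary stress on 4, 6, 8: mo.ˈfed.li:n.ˌti.ma.ˌnof.kif.ˌpo:.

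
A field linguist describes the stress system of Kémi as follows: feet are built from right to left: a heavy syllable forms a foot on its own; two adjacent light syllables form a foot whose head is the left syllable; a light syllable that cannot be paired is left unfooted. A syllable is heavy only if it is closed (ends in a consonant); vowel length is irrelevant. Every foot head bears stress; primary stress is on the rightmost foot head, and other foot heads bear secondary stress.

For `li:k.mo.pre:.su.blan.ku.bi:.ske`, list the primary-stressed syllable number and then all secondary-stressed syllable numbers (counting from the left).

Weights: 1 li:k H, 2 mo L, 3 pre: L, 4 su L, 5 blan H, 6 ku L, 7 bi: L, 8 ske L.
Parse right to left (heavy = foot alone; LL = one foot; stranded L unfooted): (ˈli:k) mo (ˈpre:.su) (ˈblan) ku (ˈbi:.ske).
Foot heads: 1, 3, 5, 7.
Primary stress on the rightmost head = syllable 7.
Secondary stress on 1, 3, 5: ˌli:k.mo.ˌpre:.su.ˌblan.ku.ˈbi:.ske.

primary 7, secondary 1, 3, 5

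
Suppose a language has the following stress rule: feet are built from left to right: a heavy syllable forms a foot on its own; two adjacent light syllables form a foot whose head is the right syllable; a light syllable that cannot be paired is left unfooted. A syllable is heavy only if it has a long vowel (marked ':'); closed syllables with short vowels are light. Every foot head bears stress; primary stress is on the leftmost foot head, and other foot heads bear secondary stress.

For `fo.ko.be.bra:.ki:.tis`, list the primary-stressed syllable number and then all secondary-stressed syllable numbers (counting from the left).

Weights: 1 fo L, 2 ko L, 3 be L, 4 bra: H, 5 ki: H, 6 tis L.
Parse left to right (heavy = foot alone; LL = one foot; stranded L unfooted): (fo.ˈko) be (ˈbra:) (ˈki:) tis.
Foot heads: 2, 4, 5.
Primary stress on the leftmost head = syllable 2.
Secondary stress on 4, 5: fo.ˈko.be.ˌbra:.ˌki:.tis.

primary 2, secondary 4, 5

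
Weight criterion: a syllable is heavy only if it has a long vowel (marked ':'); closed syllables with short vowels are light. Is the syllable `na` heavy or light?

`na`: short vowel, open (no coda). Short vowel → light.

light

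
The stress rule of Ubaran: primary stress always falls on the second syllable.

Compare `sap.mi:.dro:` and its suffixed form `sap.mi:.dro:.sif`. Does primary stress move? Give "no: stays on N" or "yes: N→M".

Base `sap.mi:.dro:` (3 syllables):
  The word has 3 syllables; the second syllable is syllable 2 (mi:).
  → primary stress on syllable 2.
Suffixed `sap.mi:.dro:.sif` (4 syllables):
  The word has 4 syllables; the second syllable is syllable 2 (mi:).
  → primary stress on syllable 2.

no: stays on 2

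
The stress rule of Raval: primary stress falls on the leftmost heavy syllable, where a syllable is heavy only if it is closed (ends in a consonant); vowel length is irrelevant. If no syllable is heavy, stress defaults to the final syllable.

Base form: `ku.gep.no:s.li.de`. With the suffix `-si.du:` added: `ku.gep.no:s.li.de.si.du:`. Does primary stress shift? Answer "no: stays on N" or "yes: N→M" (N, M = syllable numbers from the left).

no: stays on 2

Base `ku.gep.no:s.li.de` (5 syllables):
  Weights: 1 ku L, 2 gep H, 3 no:s H, 4 li L, 5 de L.
  Heavy syllables in the domain: 2, 3. The leftmost is syllable 2 (gep).
  → primary stress on syllable 2.
Suffixed `ku.gep.no:s.li.de.si.du:` (7 syllables):
  Weights: 1 ku L, 2 gep H, 3 no:s H, 4 li L, 5 de L, 6 si L, 7 du: L.
  Heavy syllables in the domain: 2, 3. The leftmost is syllable 2 (gep).
  → primary stress on syllable 2.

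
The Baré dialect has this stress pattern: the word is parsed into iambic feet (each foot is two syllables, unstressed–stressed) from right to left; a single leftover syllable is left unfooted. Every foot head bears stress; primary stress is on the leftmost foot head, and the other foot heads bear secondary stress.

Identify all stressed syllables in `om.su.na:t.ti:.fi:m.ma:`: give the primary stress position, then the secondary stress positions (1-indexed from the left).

primary 2, secondary 4, 6

Parse right to left into iambic (σˈσ) feet: (om.ˈsu) (na:t.ˈti:) (fi:m.ˈma:).
Foot heads (stressed positions): 2, 4, 6.
End Rule Leftmost: primary stress on the leftmost head = syllable 2.
Secondary stress on 4, 6: om.ˈsu.na:t.ˌti:.fi:m.ˌma:.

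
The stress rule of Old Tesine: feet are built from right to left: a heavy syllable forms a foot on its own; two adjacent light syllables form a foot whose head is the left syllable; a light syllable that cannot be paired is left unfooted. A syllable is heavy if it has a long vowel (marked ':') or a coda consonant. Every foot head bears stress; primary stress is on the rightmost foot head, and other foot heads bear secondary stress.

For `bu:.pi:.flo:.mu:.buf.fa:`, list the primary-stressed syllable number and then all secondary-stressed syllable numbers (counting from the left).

Weights: 1 bu: H, 2 pi: H, 3 flo: H, 4 mu: H, 5 buf H, 6 fa: H.
Parse right to left (heavy = foot alone; LL = one foot; stranded L unfooted): (ˈbu:) (ˈpi:) (ˈflo:) (ˈmu:) (ˈbuf) (ˈfa:).
Foot heads: 1, 2, 3, 4, 5, 6.
Primary stress on the rightmost head = syllable 6.
Secondary stress on 1, 2, 3, 4, 5: ˌbu:.ˌpi:.ˌflo:.ˌmu:.ˌbuf.ˈfa:.

primary 6, secondary 1, 2, 3, 4, 5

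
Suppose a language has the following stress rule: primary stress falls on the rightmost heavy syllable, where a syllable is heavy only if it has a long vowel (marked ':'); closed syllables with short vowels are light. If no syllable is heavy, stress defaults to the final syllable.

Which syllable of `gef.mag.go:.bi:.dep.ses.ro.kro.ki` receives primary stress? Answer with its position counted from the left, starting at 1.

Weights: 1 gef L, 2 mag L, 3 go: H, 4 bi: H, 5 dep L, 6 ses L, 7 ro L, 8 kro L, 9 ki L.
Heavy syllables in the domain: 3, 4. The rightmost is syllable 4 (bi:).
Primary stress: syllable 4 → gef.mag.go:.ˈbi:.dep.ses.ro.kro.ki.

4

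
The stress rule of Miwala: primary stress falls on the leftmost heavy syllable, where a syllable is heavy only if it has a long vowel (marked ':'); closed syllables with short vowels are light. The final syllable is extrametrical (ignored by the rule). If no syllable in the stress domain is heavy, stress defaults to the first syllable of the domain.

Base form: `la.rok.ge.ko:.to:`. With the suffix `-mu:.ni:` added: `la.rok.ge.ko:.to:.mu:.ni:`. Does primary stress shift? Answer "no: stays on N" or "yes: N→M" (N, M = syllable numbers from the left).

no: stays on 4

Base `la.rok.ge.ko:.to:` (5 syllables):
  The final syllable (5, to:) is extrametrical; the stress domain is syllables 1–4.
  Weights: 1 la L, 2 rok L, 3 ge L, 4 ko: H.
  Heavy syllables in the domain: 4. The leftmost is syllable 4 (ko:).
  → primary stress on syllable 4.
Suffixed `la.rok.ge.ko:.to:.mu:.ni:` (7 syllables):
  The final syllable (7, ni:) is extrametrical; the stress domain is syllables 1–6.
  Weights: 1 la L, 2 rok L, 3 ge L, 4 ko: H, 5 to: H, 6 mu: H.
  Heavy syllables in the domain: 4, 5, 6. The leftmost is syllable 4 (ko:).
  → primary stress on syllable 4.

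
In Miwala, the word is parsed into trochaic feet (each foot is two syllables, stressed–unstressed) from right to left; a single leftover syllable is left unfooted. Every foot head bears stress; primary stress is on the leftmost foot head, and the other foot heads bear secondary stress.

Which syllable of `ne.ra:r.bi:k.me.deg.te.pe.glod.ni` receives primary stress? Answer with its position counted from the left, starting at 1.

Parse right to left into trochaic (ˈσσ) feet: ne (ˈra:r.bi:k) (ˈme.deg) (ˈte.pe) (ˈglod.ni). Syllable 1 is left unfooted.
Foot heads (stressed positions): 2, 4, 6, 8.
End Rule Leftmost: primary stress on the leftmost head = syllable 2.
Primary stress: syllable 2 → ne.ˈra:r.bi:k.me.deg.te.pe.glod.ni.

2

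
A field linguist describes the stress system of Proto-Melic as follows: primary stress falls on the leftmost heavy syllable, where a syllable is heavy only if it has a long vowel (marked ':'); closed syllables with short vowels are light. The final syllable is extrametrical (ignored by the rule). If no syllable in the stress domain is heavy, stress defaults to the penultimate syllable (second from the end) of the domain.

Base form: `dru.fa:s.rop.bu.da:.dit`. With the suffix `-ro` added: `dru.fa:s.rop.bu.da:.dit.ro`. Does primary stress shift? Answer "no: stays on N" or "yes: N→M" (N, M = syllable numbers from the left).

no: stays on 2

Base `dru.fa:s.rop.bu.da:.dit` (6 syllables):
  The final syllable (6, dit) is extrametrical; the stress domain is syllables 1–5.
  Weights: 1 dru L, 2 fa:s H, 3 rop L, 4 bu L, 5 da: H.
  Heavy syllables in the domain: 2, 5. The leftmost is syllable 2 (fa:s).
  → primary stress on syllable 2.
Suffixed `dru.fa:s.rop.bu.da:.dit.ro` (7 syllables):
  The final syllable (7, ro) is extrametrical; the stress domain is syllables 1–6.
  Weights: 1 dru L, 2 fa:s H, 3 rop L, 4 bu L, 5 da: H, 6 dit L.
  Heavy syllables in the domain: 2, 5. The leftmost is syllable 2 (fa:s).
  → primary stress on syllable 2.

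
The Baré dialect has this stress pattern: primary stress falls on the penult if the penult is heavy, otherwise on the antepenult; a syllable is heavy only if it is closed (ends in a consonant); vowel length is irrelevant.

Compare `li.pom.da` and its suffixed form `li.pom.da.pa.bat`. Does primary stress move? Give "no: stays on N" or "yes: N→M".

Base `li.pom.da` (3 syllables):
  Weights: 1 li L, 2 pom H, 3 da L.
  The penult (syllable 2, pom) is heavy, so it takes stress.
  → primary stress on syllable 2.
Suffixed `li.pom.da.pa.bat` (5 syllables):
  Weights: 3 da L, 4 pa L, 5 bat H.
  The penult (syllable 4, pa) is light, so stress falls on the antepenult (syllable 3, da).
  → primary stress on syllable 3.

yes: 2→3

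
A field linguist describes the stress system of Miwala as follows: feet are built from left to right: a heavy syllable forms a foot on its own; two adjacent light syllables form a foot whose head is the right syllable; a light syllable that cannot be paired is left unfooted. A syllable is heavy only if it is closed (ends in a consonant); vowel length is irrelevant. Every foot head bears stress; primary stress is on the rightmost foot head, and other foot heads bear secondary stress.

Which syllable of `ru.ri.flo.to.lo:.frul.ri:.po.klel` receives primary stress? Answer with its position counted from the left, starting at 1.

Weights: 1 ru L, 2 ri L, 3 flo L, 4 to L, 5 lo: L, 6 frul H, 7 ri: L, 8 po L, 9 klel H.
Parse left to right (heavy = foot alone; LL = one foot; stranded L unfooted): (ru.ˈri) (flo.ˈto) lo: (ˈfrul) (ri:.ˈpo) (ˈklel).
Foot heads: 2, 4, 6, 8, 9.
Primary stress on the rightmost head = syllable 9.
Primary stress: syllable 9 → ru.ri.flo.to.lo:.frul.ri:.po.ˈklel.

9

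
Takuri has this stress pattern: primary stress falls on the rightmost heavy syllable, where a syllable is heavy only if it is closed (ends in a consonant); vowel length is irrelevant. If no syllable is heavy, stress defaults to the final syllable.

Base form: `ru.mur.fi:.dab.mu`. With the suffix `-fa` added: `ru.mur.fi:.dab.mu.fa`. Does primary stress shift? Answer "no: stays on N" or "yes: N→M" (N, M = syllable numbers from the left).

Base `ru.mur.fi:.dab.mu` (5 syllables):
  Weights: 1 ru L, 2 mur H, 3 fi: L, 4 dab H, 5 mu L.
  Heavy syllables in the domain: 2, 4. The rightmost is syllable 4 (dab).
  → primary stress on syllable 4.
Suffixed `ru.mur.fi:.dab.mu.fa` (6 syllables):
  Weights: 1 ru L, 2 mur H, 3 fi: L, 4 dab H, 5 mu L, 6 fa L.
  Heavy syllables in the domain: 2, 4. The rightmost is syllable 4 (dab).
  → primary stress on syllable 4.

no: stays on 4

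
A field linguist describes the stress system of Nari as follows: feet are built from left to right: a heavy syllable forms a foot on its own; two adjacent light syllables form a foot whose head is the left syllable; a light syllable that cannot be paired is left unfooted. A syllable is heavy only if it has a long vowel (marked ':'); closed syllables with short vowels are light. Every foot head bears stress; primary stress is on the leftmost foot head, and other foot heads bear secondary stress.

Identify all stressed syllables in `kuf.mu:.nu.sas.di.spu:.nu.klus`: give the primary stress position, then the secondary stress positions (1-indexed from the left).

primary 2, secondary 3, 6, 7

Weights: 1 kuf L, 2 mu: H, 3 nu L, 4 sas L, 5 di L, 6 spu: H, 7 nu L, 8 klus L.
Parse left to right (heavy = foot alone; LL = one foot; stranded L unfooted): kuf (ˈmu:) (ˈnu.sas) di (ˈspu:) (ˈnu.klus).
Foot heads: 2, 3, 6, 7.
Primary stress on the leftmost head = syllable 2.
Secondary stress on 3, 6, 7: kuf.ˈmu:.ˌnu.sas.di.ˌspu:.ˌnu.klus.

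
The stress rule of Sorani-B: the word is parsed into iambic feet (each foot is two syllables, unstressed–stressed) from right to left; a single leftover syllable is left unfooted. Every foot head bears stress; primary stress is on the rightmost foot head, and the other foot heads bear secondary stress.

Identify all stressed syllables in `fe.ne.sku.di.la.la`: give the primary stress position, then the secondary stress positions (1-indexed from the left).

primary 6, secondary 2, 4

Parse right to left into iambic (σˈσ) feet: (fe.ˈne) (sku.ˈdi) (la.ˈla).
Foot heads (stressed positions): 2, 4, 6.
End Rule Rightmost: primary stress on the rightmost head = syllable 6.
Secondary stress on 2, 4: fe.ˌne.sku.ˌdi.la.ˈla.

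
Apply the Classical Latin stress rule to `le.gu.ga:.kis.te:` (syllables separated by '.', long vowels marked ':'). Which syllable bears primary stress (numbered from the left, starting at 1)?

4

Classical Latin: stress the penult if heavy (long vowel or closed), else the antepenult.
Weights: 3 ga: H, 4 kis H, 5 te: H.
The penult (syllable 4, kis) is heavy, so it takes stress.
Stress on syllable 4: le.gu.ga:.ˈkis.te:.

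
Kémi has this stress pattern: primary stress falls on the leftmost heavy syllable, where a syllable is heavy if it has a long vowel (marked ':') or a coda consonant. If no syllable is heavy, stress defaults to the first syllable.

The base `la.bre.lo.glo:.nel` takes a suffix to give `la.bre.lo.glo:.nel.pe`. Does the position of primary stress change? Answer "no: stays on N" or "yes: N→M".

Base `la.bre.lo.glo:.nel` (5 syllables):
  Weights: 1 la L, 2 bre L, 3 lo L, 4 glo: H, 5 nel H.
  Heavy syllables in the domain: 4, 5. The leftmost is syllable 4 (glo:).
  → primary stress on syllable 4.
Suffixed `la.bre.lo.glo:.nel.pe` (6 syllables):
  Weights: 1 la L, 2 bre L, 3 lo L, 4 glo: H, 5 nel H, 6 pe L.
  Heavy syllables in the domain: 4, 5. The leftmost is syllable 4 (glo:).
  → primary stress on syllable 4.

no: stays on 4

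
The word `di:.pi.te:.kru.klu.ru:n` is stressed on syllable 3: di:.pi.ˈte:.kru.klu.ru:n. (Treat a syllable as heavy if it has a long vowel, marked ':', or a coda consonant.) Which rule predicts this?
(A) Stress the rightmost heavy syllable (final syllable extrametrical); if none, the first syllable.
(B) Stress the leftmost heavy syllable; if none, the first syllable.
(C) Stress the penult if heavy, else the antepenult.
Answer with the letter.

A

Rule A → syllable 3 ✓.
Rule B → syllable 1 (observed: 3).
Rule C → syllable 4 (observed: 3).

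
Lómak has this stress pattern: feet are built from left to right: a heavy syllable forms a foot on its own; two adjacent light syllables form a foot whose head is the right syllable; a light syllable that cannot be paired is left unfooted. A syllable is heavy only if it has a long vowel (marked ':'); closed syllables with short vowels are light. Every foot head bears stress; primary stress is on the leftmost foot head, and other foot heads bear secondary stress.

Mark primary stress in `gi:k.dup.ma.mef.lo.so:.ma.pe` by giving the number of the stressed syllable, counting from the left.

1

Weights: 1 gi:k H, 2 dup L, 3 ma L, 4 mef L, 5 lo L, 6 so: H, 7 ma L, 8 pe L.
Parse left to right (heavy = foot alone; LL = one foot; stranded L unfooted): (ˈgi:k) (dup.ˈma) (mef.ˈlo) (ˈso:) (ma.ˈpe).
Foot heads: 1, 3, 5, 6, 8.
Primary stress on the leftmost head = syllable 1.
Primary stress: syllable 1 → ˈgi:k.dup.ma.mef.lo.so:.ma.pe.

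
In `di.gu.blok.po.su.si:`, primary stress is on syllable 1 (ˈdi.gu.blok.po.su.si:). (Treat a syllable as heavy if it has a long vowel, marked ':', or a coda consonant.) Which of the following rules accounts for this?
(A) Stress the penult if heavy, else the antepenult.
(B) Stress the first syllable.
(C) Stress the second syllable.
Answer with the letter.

B

Rule A → syllable 4 (observed: 1).
Rule B → syllable 1 ✓.
Rule C → syllable 2 (observed: 1).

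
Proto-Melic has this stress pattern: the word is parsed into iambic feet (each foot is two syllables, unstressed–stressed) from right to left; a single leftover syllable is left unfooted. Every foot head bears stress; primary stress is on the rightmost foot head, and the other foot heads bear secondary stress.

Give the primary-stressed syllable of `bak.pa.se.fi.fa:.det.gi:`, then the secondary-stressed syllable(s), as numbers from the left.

Parse right to left into iambic (σˈσ) feet: bak (pa.ˈse) (fi.ˈfa:) (det.ˈgi:). Syllable 1 is left unfooted.
Foot heads (stressed positions): 3, 5, 7.
End Rule Rightmost: primary stress on the rightmost head = syllable 7.
Secondary stress on 3, 5: bak.pa.ˌse.fi.ˌfa:.det.ˈgi:.

primary 7, secondary 3, 5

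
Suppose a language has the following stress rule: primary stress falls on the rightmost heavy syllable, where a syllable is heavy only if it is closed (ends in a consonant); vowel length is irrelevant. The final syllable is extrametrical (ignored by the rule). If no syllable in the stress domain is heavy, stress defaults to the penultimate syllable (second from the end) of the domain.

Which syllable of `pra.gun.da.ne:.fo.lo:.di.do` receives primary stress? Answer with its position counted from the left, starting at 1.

The final syllable (8, do) is extrametrical; the stress domain is syllables 1–7.
Weights: 1 pra L, 2 gun H, 3 da L, 4 ne: L, 5 fo L, 6 lo: L, 7 di L.
Heavy syllables in the domain: 2. The rightmost is syllable 2 (gun).
Primary stress: syllable 2 → pra.ˈgun.da.ne:.fo.lo:.di.do.

2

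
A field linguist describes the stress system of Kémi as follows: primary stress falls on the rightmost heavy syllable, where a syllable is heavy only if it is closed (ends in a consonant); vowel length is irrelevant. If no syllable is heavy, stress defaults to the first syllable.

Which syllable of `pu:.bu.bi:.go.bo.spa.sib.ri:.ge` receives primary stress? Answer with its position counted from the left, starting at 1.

7

Weights: 1 pu: L, 2 bu L, 3 bi: L, 4 go L, 5 bo L, 6 spa L, 7 sib H, 8 ri: L, 9 ge L.
Heavy syllables in the domain: 7. The rightmost is syllable 7 (sib).
Primary stress: syllable 7 → pu:.bu.bi:.go.bo.spa.ˈsib.ri:.ge.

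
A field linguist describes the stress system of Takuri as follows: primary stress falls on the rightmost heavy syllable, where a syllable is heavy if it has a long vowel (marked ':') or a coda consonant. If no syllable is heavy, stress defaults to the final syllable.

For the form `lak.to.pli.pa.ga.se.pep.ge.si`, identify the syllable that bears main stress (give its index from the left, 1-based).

Weights: 1 lak H, 2 to L, 3 pli L, 4 pa L, 5 ga L, 6 se L, 7 pep H, 8 ge L, 9 si L.
Heavy syllables in the domain: 1, 7. The rightmost is syllable 7 (pep).
Primary stress: syllable 7 → lak.to.pli.pa.ga.se.ˈpep.ge.si.

7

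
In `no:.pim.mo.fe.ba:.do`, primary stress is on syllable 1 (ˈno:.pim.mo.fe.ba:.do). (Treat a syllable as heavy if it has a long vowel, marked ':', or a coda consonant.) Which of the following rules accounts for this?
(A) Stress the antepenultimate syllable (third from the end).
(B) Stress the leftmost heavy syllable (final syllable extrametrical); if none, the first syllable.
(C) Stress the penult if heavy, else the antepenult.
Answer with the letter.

Rule A → syllable 4 (observed: 1).
Rule B → syllable 1 ✓.
Rule C → syllable 5 (observed: 1).

B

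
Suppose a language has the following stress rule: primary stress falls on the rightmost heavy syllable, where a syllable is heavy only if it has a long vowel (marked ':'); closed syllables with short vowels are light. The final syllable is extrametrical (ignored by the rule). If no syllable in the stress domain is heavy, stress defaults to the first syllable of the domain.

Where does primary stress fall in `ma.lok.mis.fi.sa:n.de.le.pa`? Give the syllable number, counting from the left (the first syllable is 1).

The final syllable (8, pa) is extrametrical; the stress domain is syllables 1–7.
Weights: 1 ma L, 2 lok L, 3 mis L, 4 fi L, 5 sa:n H, 6 de L, 7 le L.
Heavy syllables in the domain: 5. The rightmost is syllable 5 (sa:n).
Primary stress: syllable 5 → ma.lok.mis.fi.ˈsa:n.de.le.pa.

5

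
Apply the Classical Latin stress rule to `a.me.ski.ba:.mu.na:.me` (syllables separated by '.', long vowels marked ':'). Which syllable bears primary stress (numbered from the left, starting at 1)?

Classical Latin: stress the penult if heavy (long vowel or closed), else the antepenult.
Weights: 5 mu L, 6 na: H, 7 me L.
The penult (syllable 6, na:) is heavy, so it takes stress.
Stress on syllable 6: a.me.ski.ba:.mu.ˈna:.me.

6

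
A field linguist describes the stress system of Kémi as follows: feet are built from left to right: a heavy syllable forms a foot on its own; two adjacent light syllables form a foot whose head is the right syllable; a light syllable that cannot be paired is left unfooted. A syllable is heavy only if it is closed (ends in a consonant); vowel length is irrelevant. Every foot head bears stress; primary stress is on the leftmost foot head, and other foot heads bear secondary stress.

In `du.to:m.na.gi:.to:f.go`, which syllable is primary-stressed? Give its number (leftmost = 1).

2

Weights: 1 du L, 2 to:m H, 3 na L, 4 gi: L, 5 to:f H, 6 go L.
Parse left to right (heavy = foot alone; LL = one foot; stranded L unfooted): du (ˈto:m) (na.ˈgi:) (ˈto:f) go.
Foot heads: 2, 4, 5.
Primary stress on the leftmost head = syllable 2.
Primary stress: syllable 2 → du.ˈto:m.na.gi:.to:f.go.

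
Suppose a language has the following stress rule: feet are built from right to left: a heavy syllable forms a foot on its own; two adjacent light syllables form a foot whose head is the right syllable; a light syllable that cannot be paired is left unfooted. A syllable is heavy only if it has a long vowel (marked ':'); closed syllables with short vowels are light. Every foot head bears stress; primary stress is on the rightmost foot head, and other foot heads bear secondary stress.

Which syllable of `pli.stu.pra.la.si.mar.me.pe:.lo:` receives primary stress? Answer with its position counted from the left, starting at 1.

Weights: 1 pli L, 2 stu L, 3 pra L, 4 la L, 5 si L, 6 mar L, 7 me L, 8 pe: H, 9 lo: H.
Parse right to left (heavy = foot alone; LL = one foot; stranded L unfooted): pli (stu.ˈpra) (la.ˈsi) (mar.ˈme) (ˈpe:) (ˈlo:).
Foot heads: 3, 5, 7, 8, 9.
Primary stress on the rightmost head = syllable 9.
Primary stress: syllable 9 → pli.stu.pra.la.si.mar.me.pe:.ˈlo:.

9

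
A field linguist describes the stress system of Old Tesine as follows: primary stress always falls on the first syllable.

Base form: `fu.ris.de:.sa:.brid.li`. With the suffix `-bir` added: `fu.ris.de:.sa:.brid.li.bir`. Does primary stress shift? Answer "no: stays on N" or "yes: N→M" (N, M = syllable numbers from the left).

Base `fu.ris.de:.sa:.brid.li` (6 syllables):
  The word has 6 syllables; the first syllable is syllable 1 (fu).
  → primary stress on syllable 1.
Suffixed `fu.ris.de:.sa:.brid.li.bir` (7 syllables):
  The word has 7 syllables; the first syllable is syllable 1 (fu).
  → primary stress on syllable 1.

no: stays on 1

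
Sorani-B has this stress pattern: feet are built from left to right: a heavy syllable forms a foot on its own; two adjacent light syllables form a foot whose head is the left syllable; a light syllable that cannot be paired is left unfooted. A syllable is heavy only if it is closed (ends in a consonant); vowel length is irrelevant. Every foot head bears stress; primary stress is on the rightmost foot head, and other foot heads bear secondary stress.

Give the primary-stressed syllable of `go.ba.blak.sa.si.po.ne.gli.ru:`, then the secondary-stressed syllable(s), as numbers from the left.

primary 8, secondary 1, 3, 4, 6

Weights: 1 go L, 2 ba L, 3 blak H, 4 sa L, 5 si L, 6 po L, 7 ne L, 8 gli L, 9 ru: L.
Parse left to right (heavy = foot alone; LL = one foot; stranded L unfooted): (ˈgo.ba) (ˈblak) (ˈsa.si) (ˈpo.ne) (ˈgli.ru:).
Foot heads: 1, 3, 4, 6, 8.
Primary stress on the rightmost head = syllable 8.
Secondary stress on 1, 3, 4, 6: ˌgo.ba.ˌblak.ˌsa.si.ˌpo.ne.ˈgli.ru:.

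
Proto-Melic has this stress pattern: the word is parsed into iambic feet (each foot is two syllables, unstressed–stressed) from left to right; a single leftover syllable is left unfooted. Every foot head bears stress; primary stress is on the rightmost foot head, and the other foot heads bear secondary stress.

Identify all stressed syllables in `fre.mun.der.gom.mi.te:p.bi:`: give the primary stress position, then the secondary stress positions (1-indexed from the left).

Parse left to right into iambic (σˈσ) feet: (fre.ˈmun) (der.ˈgom) (mi.ˈte:p) bi:. Syllable 7 is left unfooted.
Foot heads (stressed positions): 2, 4, 6.
End Rule Rightmost: primary stress on the rightmost head = syllable 6.
Secondary stress on 2, 4: fre.ˌmun.der.ˌgom.mi.ˈte:p.bi:.

primary 6, secondary 2, 4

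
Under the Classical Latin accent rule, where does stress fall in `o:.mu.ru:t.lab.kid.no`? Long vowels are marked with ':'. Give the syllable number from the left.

5

Classical Latin: stress the penult if heavy (long vowel or closed), else the antepenult.
Weights: 4 lab H, 5 kid H, 6 no L.
The penult (syllable 5, kid) is heavy, so it takes stress.
Stress on syllable 5: o:.mu.ru:t.lab.ˈkid.no.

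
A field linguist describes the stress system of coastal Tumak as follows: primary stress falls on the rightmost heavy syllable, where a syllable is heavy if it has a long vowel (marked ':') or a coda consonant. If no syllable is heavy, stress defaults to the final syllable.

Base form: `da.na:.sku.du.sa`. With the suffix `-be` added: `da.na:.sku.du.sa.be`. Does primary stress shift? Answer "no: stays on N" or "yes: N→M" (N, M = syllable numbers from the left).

Base `da.na:.sku.du.sa` (5 syllables):
  Weights: 1 da L, 2 na: H, 3 sku L, 4 du L, 5 sa L.
  Heavy syllables in the domain: 2. The rightmost is syllable 2 (na:).
  → primary stress on syllable 2.
Suffixed `da.na:.sku.du.sa.be` (6 syllables):
  Weights: 1 da L, 2 na: H, 3 sku L, 4 du L, 5 sa L, 6 be L.
  Heavy syllables in the domain: 2. The rightmost is syllable 2 (na:).
  → primary stress on syllable 2.

no: stays on 2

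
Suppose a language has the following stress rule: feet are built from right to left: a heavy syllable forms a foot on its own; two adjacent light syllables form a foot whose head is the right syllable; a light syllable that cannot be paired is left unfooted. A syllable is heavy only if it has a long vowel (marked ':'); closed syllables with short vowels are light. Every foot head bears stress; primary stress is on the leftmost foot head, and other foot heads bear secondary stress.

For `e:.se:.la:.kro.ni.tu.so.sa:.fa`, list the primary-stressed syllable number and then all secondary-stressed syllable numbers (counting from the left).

Weights: 1 e: H, 2 se: H, 3 la: H, 4 kro L, 5 ni L, 6 tu L, 7 so L, 8 sa: H, 9 fa L.
Parse right to left (heavy = foot alone; LL = one foot; stranded L unfooted): (ˈe:) (ˈse:) (ˈla:) (kro.ˈni) (tu.ˈso) (ˈsa:) fa.
Foot heads: 1, 2, 3, 5, 7, 8.
Primary stress on the leftmost head = syllable 1.
Secondary stress on 2, 3, 5, 7, 8: ˈe:.ˌse:.ˌla:.kro.ˌni.tu.ˌso.ˌsa:.fa.

primary 1, secondary 2, 3, 5, 7, 8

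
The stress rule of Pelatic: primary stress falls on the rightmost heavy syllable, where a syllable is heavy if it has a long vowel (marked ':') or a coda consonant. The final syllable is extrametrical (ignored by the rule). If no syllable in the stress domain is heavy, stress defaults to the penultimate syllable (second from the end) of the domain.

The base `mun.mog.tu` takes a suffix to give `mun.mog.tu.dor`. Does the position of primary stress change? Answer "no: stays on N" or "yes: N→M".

no: stays on 2

Base `mun.mog.tu` (3 syllables):
  The final syllable (3, tu) is extrametrical; the stress domain is syllables 1–2.
  Weights: 1 mun H, 2 mog H.
  Heavy syllables in the domain: 1, 2. The rightmost is syllable 2 (mog).
  → primary stress on syllable 2.
Suffixed `mun.mog.tu.dor` (4 syllables):
  The final syllable (4, dor) is extrametrical; the stress domain is syllables 1–3.
  Weights: 1 mun H, 2 mog H, 3 tu L.
  Heavy syllables in the domain: 1, 2. The rightmost is syllable 2 (mog).
  → primary stress on syllable 2.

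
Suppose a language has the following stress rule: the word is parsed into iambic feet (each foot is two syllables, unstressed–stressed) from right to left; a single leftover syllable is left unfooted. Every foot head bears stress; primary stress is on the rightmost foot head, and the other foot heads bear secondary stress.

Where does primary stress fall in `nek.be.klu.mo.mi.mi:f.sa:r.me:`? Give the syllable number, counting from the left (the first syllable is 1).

8

Parse right to left into iambic (σˈσ) feet: (nek.ˈbe) (klu.ˈmo) (mi.ˈmi:f) (sa:r.ˈme:).
Foot heads (stressed positions): 2, 4, 6, 8.
End Rule Rightmost: primary stress on the rightmost head = syllable 8.
Primary stress: syllable 8 → nek.be.klu.mo.mi.mi:f.sa:r.ˈme:.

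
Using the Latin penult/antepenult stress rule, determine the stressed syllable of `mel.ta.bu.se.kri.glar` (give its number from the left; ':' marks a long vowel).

Classical Latin: stress the penult if heavy (long vowel or closed), else the antepenult.
Weights: 4 se L, 5 kri L, 6 glar H.
The penult (syllable 5, kri) is light, so stress falls on the antepenult (syllable 4, se).
Stress on syllable 4: mel.ta.bu.ˈse.kri.glar.

4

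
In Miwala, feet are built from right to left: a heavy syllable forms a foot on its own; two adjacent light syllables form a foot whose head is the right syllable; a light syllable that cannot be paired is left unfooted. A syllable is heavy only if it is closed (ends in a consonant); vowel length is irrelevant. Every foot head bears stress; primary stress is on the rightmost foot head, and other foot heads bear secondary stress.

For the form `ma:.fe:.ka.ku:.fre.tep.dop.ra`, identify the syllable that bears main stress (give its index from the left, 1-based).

7

Weights: 1 ma: L, 2 fe: L, 3 ka L, 4 ku: L, 5 fre L, 6 tep H, 7 dop H, 8 ra L.
Parse right to left (heavy = foot alone; LL = one foot; stranded L unfooted): ma: (fe:.ˈka) (ku:.ˈfre) (ˈtep) (ˈdop) ra.
Foot heads: 3, 5, 6, 7.
Primary stress on the rightmost head = syllable 7.
Primary stress: syllable 7 → ma:.fe:.ka.ku:.fre.tep.ˈdop.ra.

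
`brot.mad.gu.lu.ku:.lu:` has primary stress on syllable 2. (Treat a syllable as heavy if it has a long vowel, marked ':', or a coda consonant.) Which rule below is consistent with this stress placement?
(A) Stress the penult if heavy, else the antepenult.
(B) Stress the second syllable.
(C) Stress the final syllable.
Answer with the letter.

B

Rule A → syllable 5 (observed: 2).
Rule B → syllable 2 ✓.
Rule C → syllable 6 (observed: 2).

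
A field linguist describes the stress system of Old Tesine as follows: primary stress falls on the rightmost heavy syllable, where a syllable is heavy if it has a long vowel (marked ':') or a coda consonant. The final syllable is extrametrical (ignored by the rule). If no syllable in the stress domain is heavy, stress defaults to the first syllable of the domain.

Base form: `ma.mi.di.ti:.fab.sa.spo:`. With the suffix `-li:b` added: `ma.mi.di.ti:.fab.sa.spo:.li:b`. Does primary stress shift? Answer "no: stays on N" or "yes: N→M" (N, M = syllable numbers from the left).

Base `ma.mi.di.ti:.fab.sa.spo:` (7 syllables):
  The final syllable (7, spo:) is extrametrical; the stress domain is syllables 1–6.
  Weights: 1 ma L, 2 mi L, 3 di L, 4 ti: H, 5 fab H, 6 sa L.
  Heavy syllables in the domain: 4, 5. The rightmost is syllable 5 (fab).
  → primary stress on syllable 5.
Suffixed `ma.mi.di.ti:.fab.sa.spo:.li:b` (8 syllables):
  The final syllable (8, li:b) is extrametrical; the stress domain is syllables 1–7.
  Weights: 1 ma L, 2 mi L, 3 di L, 4 ti: H, 5 fab H, 6 sa L, 7 spo: H.
  Heavy syllables in the domain: 4, 5, 7. The rightmost is syllable 7 (spo:).
  → primary stress on syllable 7.

yes: 5→7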